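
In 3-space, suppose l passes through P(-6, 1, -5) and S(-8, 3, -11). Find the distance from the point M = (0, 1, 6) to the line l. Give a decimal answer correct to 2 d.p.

4.33

A direction vector for l is S − P = (-2, 2, -6).
Taking (-6, 1, -5) on l with direction v = (-2, 2, -6): w = M − (-6, 1, -5) = (6, 0, 11), and w × v = (-22, 14, 12).
Distance = |w × v| / |v| = √824 / √44 ≈ 4.33.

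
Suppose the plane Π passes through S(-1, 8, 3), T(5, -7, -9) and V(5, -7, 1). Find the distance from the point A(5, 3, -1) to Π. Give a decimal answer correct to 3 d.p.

3.714

ST = (6, -15, -12), SV = (6, -15, -2); a normal to Π is ST × SV = (-150, -60, 0).
Using S: Π has equation -150x - 60y = -330.
n·A − d = (-150)·(5) + (-60)·(3) + (0)·(-1) − (-330) = -600; |n| = √26100.
Distance = |-600| / √26100 = 600/√26100 ≈ 3.714.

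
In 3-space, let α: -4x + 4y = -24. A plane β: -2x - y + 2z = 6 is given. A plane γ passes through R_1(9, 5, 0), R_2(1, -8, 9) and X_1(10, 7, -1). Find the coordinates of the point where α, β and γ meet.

R_1R_2 = (-8, -13, 9), R_1X_1 = (1, 2, -1); a normal to γ is R_1R_2 × R_1X_1 = (-5, 1, -3).
Using R_1: γ has equation -5x + y - 3z = -40.
Solving the 3×3 linear system -4x + 4y = -24, -2x - y + 2z = 6, -5x + y - 3z = -40 (e.g. by elimination or Cramer's rule, determinant = -68) gives (4, -2, 6).

(4, -2, 6)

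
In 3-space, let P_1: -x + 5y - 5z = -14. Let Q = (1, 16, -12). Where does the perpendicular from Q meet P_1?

(4, 1, 3)

Foot = Q − λn with λ = (n·Q − d)/|n|² = (139 − (-14))/51 = 3.
Foot = (1, 16, -12) − 3·(-1, 5, -5) = (4, 1, 3).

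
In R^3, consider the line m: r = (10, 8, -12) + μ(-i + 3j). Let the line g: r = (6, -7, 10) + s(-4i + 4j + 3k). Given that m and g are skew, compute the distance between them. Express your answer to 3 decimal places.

Common perpendicular direction n = (-1, 3, 0) × (-4, 4, 3) = (9, 3, 8).
With w = (6, -7, 10) − (10, 8, -12) = (-4, -15, 22), w · n = 95.
Distance = |w · n| / |n| = |95| / √154 ≈ 7.655.

7.655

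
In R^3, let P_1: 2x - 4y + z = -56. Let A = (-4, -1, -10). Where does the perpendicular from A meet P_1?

Foot = A − λn with λ = (n·A − d)/|n|² = (-14 − (-56))/21 = 2.
Foot = (-4, -1, -10) − 2·(2, -4, 1) = (-8, 7, -12).

(-8, 7, -12)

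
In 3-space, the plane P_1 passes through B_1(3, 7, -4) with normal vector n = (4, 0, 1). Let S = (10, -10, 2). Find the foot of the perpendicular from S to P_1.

P_1: n·r = n·B_1 gives 4x + z = 8.
Foot = S − λn with λ = (n·S − d)/|n|² = (42 − 8)/17 = 2.
Foot = (10, -10, 2) − 2·(4, 0, 1) = (2, -10, 0).

(2, -10, 0)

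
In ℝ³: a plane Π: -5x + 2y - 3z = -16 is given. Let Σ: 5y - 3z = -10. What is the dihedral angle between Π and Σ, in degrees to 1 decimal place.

58.1

cos θ = |n₁·n₂| / (|n₁||n₂|) = |19| / (√38 · √34).
θ = arccos(0.52859) ≈ 58.1°.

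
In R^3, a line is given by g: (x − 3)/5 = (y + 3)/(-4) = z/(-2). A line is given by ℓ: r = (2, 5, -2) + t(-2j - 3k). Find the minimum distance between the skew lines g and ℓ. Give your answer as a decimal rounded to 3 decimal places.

g has direction (5, -4, -2) through (3, -3, 0).
Common perpendicular direction n = (5, -4, -2) × (0, -2, -3) = (8, 15, -10).
With w = (2, 5, -2) − (3, -3, 0) = (-1, 8, -2), w · n = 132.
Distance = |w · n| / |n| = |132| / √389 ≈ 6.693.

6.693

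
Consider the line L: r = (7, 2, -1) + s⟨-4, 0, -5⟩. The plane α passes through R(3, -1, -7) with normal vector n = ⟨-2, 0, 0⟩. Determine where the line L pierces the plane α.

(3, 2, -6)

α: n·r = n·R gives -2x = -6.
Substitute r = (7, 2, -1) + t(-4, 0, -5) into the plane: -14 + 8t = -6, so t = 1.
Intersection: (7, 2, -1) + 1·(-4, 0, -5) = (3, 2, -6).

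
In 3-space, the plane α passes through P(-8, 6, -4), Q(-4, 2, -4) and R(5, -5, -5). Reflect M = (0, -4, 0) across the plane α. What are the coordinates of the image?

PQ = (4, -4, 0), PR = (13, -11, -1); a normal to α is PQ × PR = (4, 4, 8).
Using P: α has equation 4x + 4y + 8z = -40.
λ = (n·M − d)/|n|² = (-16 − (-40))/96 = 1/4.
Reflection = M − 2λn = (0, -4, 0) − (1/2)·(4, 4, 8) = (-2, -6, -4).

(-2, -6, -4)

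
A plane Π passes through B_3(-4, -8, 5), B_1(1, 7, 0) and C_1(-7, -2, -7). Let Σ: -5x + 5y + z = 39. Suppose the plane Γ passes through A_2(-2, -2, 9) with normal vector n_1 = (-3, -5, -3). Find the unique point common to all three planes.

(-2, 7, -6)

B_3B_1 = (5, 15, -5), B_3C_1 = (-3, 6, -12); a normal to Π is B_3B_1 × B_3C_1 = (-150, 75, 75).
Using B_3: Π has equation -150x + 75y + 75z = 375.
Γ: n_1·r = n_1·A_2 gives -3x - 5y - 3z = -11.
Solving the 3×3 linear system -150x + 75y + 75z = 375, -5x + 5y + z = 39, -3x - 5y - 3z = -11 (e.g. by elimination or Cramer's rule, determinant = 3150) gives (-2, 7, -6).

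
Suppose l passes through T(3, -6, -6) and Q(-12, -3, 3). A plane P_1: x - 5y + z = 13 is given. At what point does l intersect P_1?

(-7, -4, 0)

A direction vector for l is Q − T = (-15, 3, 9).
Substitute r = (3, -6, -6) + t(-15, 3, 9) into the plane: 27 + (-21)t = 13, so t = 2/3.
Intersection: (3, -6, -6) + (2/3)·(-15, 3, 9) = (-7, -4, 0).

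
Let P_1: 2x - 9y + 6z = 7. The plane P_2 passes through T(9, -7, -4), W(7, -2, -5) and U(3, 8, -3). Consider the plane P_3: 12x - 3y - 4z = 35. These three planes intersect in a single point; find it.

(5, 3, 4)

TW = (-2, 5, -1), TU = (-6, 15, 1); a normal to P_2 is TW × TU = (20, 8, 0).
Using T: P_2 has equation 20x + 8y = 124.
Solving the 3×3 linear system 2x - 9y + 6z = 7, 20x + 8y = 124, 12x - 3y - 4z = 35 (e.g. by elimination or Cramer's rule, determinant = -1720) gives (5, 3, 4).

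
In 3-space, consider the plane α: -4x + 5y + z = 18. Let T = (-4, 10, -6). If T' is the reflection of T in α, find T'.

(4, 0, -8)

λ = (n·T − d)/|n|² = (60 − 18)/42 = 1.
Reflection = T − 2λn = (-4, 10, -6) − 2·(-4, 5, 1) = (4, 0, -8).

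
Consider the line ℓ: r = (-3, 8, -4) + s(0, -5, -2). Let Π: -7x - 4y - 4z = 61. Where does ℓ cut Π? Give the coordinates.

Substitute r = (-3, 8, -4) + t(0, -5, -2) into the plane: 5 + 28t = 61, so t = 2.
Intersection: (-3, 8, -4) + 2·(0, -5, -2) = (-3, -2, -8).

(-3, -2, -8)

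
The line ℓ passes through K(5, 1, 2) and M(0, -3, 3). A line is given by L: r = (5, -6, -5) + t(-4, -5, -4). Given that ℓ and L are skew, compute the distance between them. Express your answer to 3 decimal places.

3.169

A direction vector for ℓ is M − K = (-5, -4, 1).
Common perpendicular direction n = (-5, -4, 1) × (-4, -5, -4) = (21, -24, 9).
With w = (5, -6, -5) − (5, 1, 2) = (0, -7, -7), w · n = 105.
Distance = |w · n| / |n| = |105| / √1098 ≈ 3.169.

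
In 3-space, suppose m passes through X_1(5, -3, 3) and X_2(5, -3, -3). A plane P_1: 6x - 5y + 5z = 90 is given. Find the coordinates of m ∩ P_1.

A direction vector for m is X_2 − X_1 = (0, 0, -6).
Substitute r = (5, -3, 3) + t(0, 0, -6) into the plane: 60 + (-30)t = 90, so t = -1.
Intersection: (5, -3, 3) + (-1)·(0, 0, -6) = (5, -3, 9).

(5, -3, 9)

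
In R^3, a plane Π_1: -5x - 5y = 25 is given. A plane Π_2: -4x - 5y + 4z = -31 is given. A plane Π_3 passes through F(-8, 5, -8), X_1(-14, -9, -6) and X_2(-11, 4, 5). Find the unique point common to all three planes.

FX_1 = (-6, -14, 2), FX_2 = (-3, -1, 13); a normal to Π_3 is FX_1 × FX_2 = (-180, 72, -36).
Using F: Π_3 has equation -180x + 72y - 36z = 2088.
Solving the 3×3 linear system -5x - 5y = 25, -4x - 5y + 4z = -31, -180x + 72y - 36z = 2088 (e.g. by elimination or Cramer's rule, determinant = 4860) gives (-8, 3, -12).

(-8, 3, -12)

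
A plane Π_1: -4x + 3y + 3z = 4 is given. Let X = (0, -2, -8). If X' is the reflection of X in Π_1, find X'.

λ = (n·X − d)/|n|² = (-30 − 4)/34 = -1.
Reflection = X − 2λn = (0, -2, -8) − (-2)·(-4, 3, 3) = (-8, 4, -2).

(-8, 4, -2)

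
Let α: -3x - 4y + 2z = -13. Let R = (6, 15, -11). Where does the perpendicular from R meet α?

(-3, 3, -5)

Foot = R − λn with λ = (n·R − d)/|n|² = (-100 − (-13))/29 = -3.
Foot = (6, 15, -11) − (-3)·(-3, -4, 2) = (-3, 3, -5).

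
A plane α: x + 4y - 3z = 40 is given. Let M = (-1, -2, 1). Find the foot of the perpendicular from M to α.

(1, 6, -5)

Foot = M − λn with λ = (n·M − d)/|n|² = (-12 − 40)/26 = -2.
Foot = (-1, -2, 1) − (-2)·(1, 4, -3) = (1, 6, -5).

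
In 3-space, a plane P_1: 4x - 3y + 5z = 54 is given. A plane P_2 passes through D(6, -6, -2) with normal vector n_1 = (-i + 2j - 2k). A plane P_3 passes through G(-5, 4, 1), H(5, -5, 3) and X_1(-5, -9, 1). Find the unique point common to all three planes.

P_2: n_1·r = n_1·D gives -x + 2y - 2z = -14.
GH = (10, -9, 2), GX_1 = (0, -13, 0); a normal to P_3 is GH × GX_1 = (26, 0, -130).
Using G: P_3 has equation 26x - 130z = -260.
Solving the 3×3 linear system 4x - 3y + 5z = 54, -x + 2y - 2z = -14, 26x - 130z = -260 (e.g. by elimination or Cramer's rule, determinant = -754) gives (10, 2, 4).

(10, 2, 4)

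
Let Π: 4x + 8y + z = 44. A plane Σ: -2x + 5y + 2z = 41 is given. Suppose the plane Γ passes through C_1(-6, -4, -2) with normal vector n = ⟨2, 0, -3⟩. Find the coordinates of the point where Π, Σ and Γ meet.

Γ: n·r = n·C_1 gives 2x - 3z = -6.
Solving the 3×3 linear system 4x + 8y + z = 44, -2x + 5y + 2z = 41, 2x - 3z = -6 (e.g. by elimination or Cramer's rule, determinant = -86) gives (-3, 7, 0).

(-3, 7, 0)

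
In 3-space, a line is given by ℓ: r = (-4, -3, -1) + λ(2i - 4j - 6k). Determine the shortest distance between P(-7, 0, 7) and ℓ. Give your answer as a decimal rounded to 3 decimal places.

Taking (-4, -3, -1) on ℓ with direction v = (2, -4, -6): w = P − (-4, -3, -1) = (-3, 3, 8), and w × v = (14, -2, 6).
Distance = |w × v| / |v| = √236 / √56 ≈ 2.053.

2.053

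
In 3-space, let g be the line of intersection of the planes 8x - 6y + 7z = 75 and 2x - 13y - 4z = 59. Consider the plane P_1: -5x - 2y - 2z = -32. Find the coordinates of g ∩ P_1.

Direction of g: (8, -6, 7) × (2, -13, -4) = (115, 46, -92).
A point on g: solving the two plane equations with x = -2 gives (-2, -7, 7).
Substitute r = (-2, -7, 7) + t(115, 46, -92) into the plane: 10 + (-483)t = -32, so t = 2/23.
Intersection: (-2, -7, 7) + (2/23)·(115, 46, -92) = (8, -3, -1).

(8, -3, -1)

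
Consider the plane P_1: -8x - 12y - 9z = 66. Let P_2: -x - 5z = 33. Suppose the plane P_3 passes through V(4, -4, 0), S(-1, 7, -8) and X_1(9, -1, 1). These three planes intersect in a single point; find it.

VS = (-5, 11, -8), VX_1 = (5, 3, 1); a normal to P_3 is VS × VX_1 = (35, -35, -70).
Using V: P_3 has equation 35x - 35y - 70z = 280.
Solving the 3×3 linear system -8x - 12y - 9z = 66, -x - 5z = 33, 35x - 35y - 70z = 280 (e.g. by elimination or Cramer's rule, determinant = 4025) gives (-3, 1, -6).

(-3, 1, -6)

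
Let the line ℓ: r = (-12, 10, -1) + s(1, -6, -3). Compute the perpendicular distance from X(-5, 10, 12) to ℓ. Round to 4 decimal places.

Taking (-12, 10, -1) on ℓ with direction v = (1, -6, -3): w = X − (-12, 10, -1) = (7, 0, 13), and w × v = (78, 34, -42).
Distance = |w × v| / |v| = √9004 / √46 ≈ 13.9907.

13.9907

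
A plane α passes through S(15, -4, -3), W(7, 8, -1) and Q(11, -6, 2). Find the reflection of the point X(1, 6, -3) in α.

(9, 10, 5)

SW = (-8, 12, 2), SQ = (-4, -2, 5); a normal to α is SW × SQ = (64, 32, 64).
Using S: α has equation 64x + 32y + 64z = 640.
λ = (n·X − d)/|n|² = (64 − 640)/9216 = -1/16.
Reflection = X − 2λn = (1, 6, -3) − (-1/8)·(64, 32, 64) = (9, 10, 5).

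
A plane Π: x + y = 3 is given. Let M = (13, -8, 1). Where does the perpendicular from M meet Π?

(12, -9, 1)

Foot = M − λn with λ = (n·M − d)/|n|² = (5 − 3)/2 = 1.
Foot = (13, -8, 1) − 1·(1, 1, 0) = (12, -9, 1).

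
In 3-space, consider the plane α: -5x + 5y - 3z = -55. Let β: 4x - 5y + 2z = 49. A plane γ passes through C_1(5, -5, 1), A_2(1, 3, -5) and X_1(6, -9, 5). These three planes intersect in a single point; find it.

C_1A_2 = (-4, 8, -6), C_1X_1 = (1, -4, 4); a normal to γ is C_1A_2 × C_1X_1 = (8, 10, 8).
Using C_1: γ has equation 8x + 10y + 8z = -2.
Solving the 3×3 linear system -5x + 5y - 3z = -55, 4x - 5y + 2z = 49, 8x + 10y + 8z = -2 (e.g. by elimination or Cramer's rule, determinant = -20) gives (6, -5, 0).

(6, -5, 0)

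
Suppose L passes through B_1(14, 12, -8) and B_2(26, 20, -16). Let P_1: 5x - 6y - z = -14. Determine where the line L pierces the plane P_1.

A direction vector for L is B_2 − B_1 = (12, 8, -8).
Substitute r = (14, 12, -8) + t(12, 8, -8) into the plane: 6 + 20t = -14, so t = -1.
Intersection: (14, 12, -8) + (-1)·(12, 8, -8) = (2, 4, 0).

(2, 4, 0)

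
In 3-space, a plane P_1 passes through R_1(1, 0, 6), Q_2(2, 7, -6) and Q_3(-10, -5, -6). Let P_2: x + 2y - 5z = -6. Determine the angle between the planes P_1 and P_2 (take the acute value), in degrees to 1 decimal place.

R_1Q_2 = (1, 7, -12), R_1Q_3 = (-11, -5, -12); a normal to P_1 is R_1Q_2 × R_1Q_3 = (-144, 144, 72).
Using R_1: P_1 has equation -144x + 144y + 72z = 288.
cos θ = |n₁·n₂| / (|n₁||n₂|) = |-216| / (√46656 · √30).
θ = arccos(0.18257) ≈ 79.5°.

79.5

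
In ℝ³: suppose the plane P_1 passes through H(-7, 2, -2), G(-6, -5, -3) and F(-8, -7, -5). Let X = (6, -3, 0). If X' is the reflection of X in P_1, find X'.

(0, -5, 8)

HG = (1, -7, -1), HF = (-1, -9, -3); a normal to P_1 is HG × HF = (12, 4, -16).
Using H: P_1 has equation 12x + 4y - 16z = -44.
λ = (n·X − d)/|n|² = (60 − (-44))/416 = 1/4.
Reflection = X − 2λn = (6, -3, 0) − (1/2)·(12, 4, -16) = (0, -5, 8).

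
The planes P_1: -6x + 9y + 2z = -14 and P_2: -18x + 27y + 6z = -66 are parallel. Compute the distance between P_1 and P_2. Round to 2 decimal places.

Rescale P_2 by 1/3: -6x + 9y + 2z = -22. Then distance = |-14 − (-22)| / √121 ≈ 0.73.

0.73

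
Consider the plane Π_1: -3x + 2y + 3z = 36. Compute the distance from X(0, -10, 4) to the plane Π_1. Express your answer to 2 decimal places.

n·X − d = (-3)·(0) + (2)·(-10) + (3)·(4) − 36 = -44; |n| = √22.
Distance = |-44| / √22 = 44/√22 ≈ 9.38.

9.38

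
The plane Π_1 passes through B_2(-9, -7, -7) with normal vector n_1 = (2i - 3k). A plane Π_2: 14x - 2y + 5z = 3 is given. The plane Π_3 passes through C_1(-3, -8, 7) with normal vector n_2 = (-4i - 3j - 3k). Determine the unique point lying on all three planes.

Π_1: n_1·r = n_1·B_2 gives 2x - 3z = 3.
Π_3: n_2·r = n_2·C_1 gives -4x - 3y - 3z = 15.
Solving the 3×3 linear system 2x - 3z = 3, 14x - 2y + 5z = 3, -4x - 3y - 3z = 15 (e.g. by elimination or Cramer's rule, determinant = 192) gives (0, -4, -1).

(0, -4, -1)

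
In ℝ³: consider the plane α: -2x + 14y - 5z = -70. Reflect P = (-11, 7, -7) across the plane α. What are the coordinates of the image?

(-7, -21, 3)

λ = (n·P − d)/|n|² = (155 − (-70))/225 = 1.
Reflection = P − 2λn = (-11, 7, -7) − 2·(-2, 14, -5) = (-7, -21, 3).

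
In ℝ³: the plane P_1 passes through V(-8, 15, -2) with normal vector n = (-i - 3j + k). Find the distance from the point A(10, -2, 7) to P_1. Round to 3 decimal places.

12.663

P_1: n·r = n·V gives -x - 3y + z = -39.
n·A − d = (-1)·(10) + (-3)·(-2) + (1)·(7) − (-39) = 42; |n| = √11.
Distance = |42| / √11 = 42/√11 ≈ 12.663.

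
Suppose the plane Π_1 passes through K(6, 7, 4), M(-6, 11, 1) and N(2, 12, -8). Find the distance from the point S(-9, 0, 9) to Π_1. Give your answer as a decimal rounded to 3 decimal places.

8.385

KM = (-12, 4, -3), KN = (-4, 5, -12); a normal to Π_1 is KM × KN = (-33, -132, -44).
Using K: Π_1 has equation -33x - 132y - 44z = -1298.
n·S − d = (-33)·(-9) + (-132)·(0) + (-44)·(9) − (-1298) = 1199; |n| = √20449.
Distance = |1199| / √20449 = 1199/√20449 ≈ 8.385.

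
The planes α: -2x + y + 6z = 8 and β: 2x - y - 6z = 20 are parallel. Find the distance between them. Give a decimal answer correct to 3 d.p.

4.373

Rescale β by 1/(-1): -2x + y + 6z = -20. Then distance = |8 − (-20)| / √41 ≈ 4.373.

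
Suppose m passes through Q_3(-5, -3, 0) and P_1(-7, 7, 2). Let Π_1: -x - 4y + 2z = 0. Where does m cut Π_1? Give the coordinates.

A direction vector for m is P_1 − Q_3 = (-2, 10, 2).
Substitute r = (-5, -3, 0) + t(-2, 10, 2) into the plane: 17 + (-34)t = 0, so t = 1/2.
Intersection: (-5, -3, 0) + (1/2)·(-2, 10, 2) = (-6, 2, 1).

(-6, 2, 1)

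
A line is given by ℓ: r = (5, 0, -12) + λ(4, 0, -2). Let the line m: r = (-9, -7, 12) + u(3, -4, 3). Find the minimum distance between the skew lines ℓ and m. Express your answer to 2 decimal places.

Common perpendicular direction n = (4, 0, -2) × (3, -4, 3) = (-8, -18, -16).
With w = (-9, -7, 12) − (5, 0, -12) = (-14, -7, 24), w · n = -146.
Distance = |w · n| / |n| = |-146| / √644 ≈ 5.75.

5.75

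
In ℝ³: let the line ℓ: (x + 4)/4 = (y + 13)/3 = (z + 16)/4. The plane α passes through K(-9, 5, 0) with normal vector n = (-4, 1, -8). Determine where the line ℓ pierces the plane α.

ℓ has direction (4, 3, 4) through (-4, -13, -16).
α: n·r = n·K gives -4x + y - 8z = 41.
Substitute r = (-4, -13, -16) + t(4, 3, 4) into the plane: 131 + (-45)t = 41, so t = 2.
Intersection: (-4, -13, -16) + 2·(4, 3, 4) = (4, -7, -8).

(4, -7, -8)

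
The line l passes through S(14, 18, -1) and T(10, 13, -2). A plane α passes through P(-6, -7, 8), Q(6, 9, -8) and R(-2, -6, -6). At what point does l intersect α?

(2, 3, -4)

A direction vector for l is T − S = (-4, -5, -1).
PQ = (12, 16, -16), PR = (4, 1, -14); a normal to α is PQ × PR = (-208, 104, -52).
Using P: α has equation -208x + 104y - 52z = 104.
Substitute r = (14, 18, -1) + t(-4, -5, -1) into the plane: -988 + 364t = 104, so t = 3.
Intersection: (14, 18, -1) + 3·(-4, -5, -1) = (2, 3, -4).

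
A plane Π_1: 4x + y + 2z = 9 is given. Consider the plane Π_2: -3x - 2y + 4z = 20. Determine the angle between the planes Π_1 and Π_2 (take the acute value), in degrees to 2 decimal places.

cos θ = |n₁·n₂| / (|n₁||n₂|) = |-6| / (√21 · √29).
θ = arccos(0.24313) ≈ 75.93°.

75.93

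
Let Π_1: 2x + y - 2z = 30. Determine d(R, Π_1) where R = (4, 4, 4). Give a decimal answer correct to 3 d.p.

n·R − d = (2)·(4) + (1)·(4) + (-2)·(4) − 30 = -26; |n| = √9.
Distance = |-26| / √9 = 26/√9 ≈ 8.667.

8.667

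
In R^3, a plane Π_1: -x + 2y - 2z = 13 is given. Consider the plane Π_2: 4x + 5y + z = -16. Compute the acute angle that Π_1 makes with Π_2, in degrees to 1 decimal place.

78.1

cos θ = |n₁·n₂| / (|n₁||n₂|) = |4| / (√9 · √42).
θ = arccos(0.20574) ≈ 78.1°.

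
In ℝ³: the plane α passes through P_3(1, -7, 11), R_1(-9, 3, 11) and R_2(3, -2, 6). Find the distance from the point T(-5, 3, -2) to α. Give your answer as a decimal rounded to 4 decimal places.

7.1358

P_3R_1 = (-10, 10, 0), P_3R_2 = (2, 5, -5); a normal to α is P_3R_1 × P_3R_2 = (-50, -50, -70).
Using P_3: α has equation -50x - 50y - 70z = -470.
n·T − d = (-50)·(-5) + (-50)·(3) + (-70)·(-2) − (-470) = 710; |n| = √9900.
Distance = |710| / √9900 = 710/√9900 ≈ 7.1358.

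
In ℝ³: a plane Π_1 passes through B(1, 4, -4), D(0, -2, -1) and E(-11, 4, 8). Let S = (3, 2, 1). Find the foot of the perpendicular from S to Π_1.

(0, 1, -2)

BD = (-1, -6, 3), BE = (-12, 0, 12); a normal to Π_1 is BD × BE = (-72, -24, -72).
Using B: Π_1 has equation -72x - 24y - 72z = 120.
Foot = S − λn with λ = (n·S − d)/|n|² = (-336 − 120)/10944 = -1/24.
Foot = (3, 2, 1) − (-1/24)·(-72, -24, -72) = (0, 1, -2).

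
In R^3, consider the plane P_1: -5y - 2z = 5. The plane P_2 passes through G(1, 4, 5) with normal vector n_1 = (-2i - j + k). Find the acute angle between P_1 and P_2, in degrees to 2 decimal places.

76.85

P_2: n_1·r = n_1·G gives -2x - y + z = -1.
cos θ = |n₁·n₂| / (|n₁||n₂|) = |3| / (√29 · √6).
θ = arccos(0.22743) ≈ 76.85°.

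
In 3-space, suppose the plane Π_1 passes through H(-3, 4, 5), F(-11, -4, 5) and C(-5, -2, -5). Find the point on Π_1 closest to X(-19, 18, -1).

HF = (-8, -8, 0), HC = (-2, -6, -10); a normal to Π_1 is HF × HC = (80, -80, 32).
Using H: Π_1 has equation 80x - 80y + 32z = -400.
Foot = X − λn with λ = (n·X − d)/|n|² = (-2992 − (-400))/13824 = -3/16.
Foot = (-19, 18, -1) − (-3/16)·(80, -80, 32) = (-4, 3, 5).

(-4, 3, 5)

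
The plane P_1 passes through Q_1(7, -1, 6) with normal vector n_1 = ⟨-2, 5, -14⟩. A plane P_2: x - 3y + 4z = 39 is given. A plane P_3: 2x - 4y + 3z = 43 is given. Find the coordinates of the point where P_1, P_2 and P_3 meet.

(4, -5, 5)

P_1: n_1·r = n_1·Q_1 gives -2x + 5y - 14z = -103.
Solving the 3×3 linear system -2x + 5y - 14z = -103, x - 3y + 4z = 39, 2x - 4y + 3z = 43 (e.g. by elimination or Cramer's rule, determinant = -17) gives (4, -5, 5).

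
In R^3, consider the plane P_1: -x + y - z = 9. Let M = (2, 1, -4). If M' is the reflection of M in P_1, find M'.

λ = (n·M − d)/|n|² = (3 − 9)/3 = -2.
Reflection = M − 2λn = (2, 1, -4) − (-4)·(-1, 1, -1) = (-2, 5, -8).

(-2, 5, -8)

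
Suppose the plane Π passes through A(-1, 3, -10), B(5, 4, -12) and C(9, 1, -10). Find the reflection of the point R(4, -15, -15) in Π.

AB = (6, 1, -2), AC = (10, -2, 0); a normal to Π is AB × AC = (-4, -20, -22).
Using A: Π has equation -4x - 20y - 22z = 164.
λ = (n·R − d)/|n|² = (614 − 164)/900 = 1/2.
Reflection = R − 2λn = (4, -15, -15) − 1·(-4, -20, -22) = (8, 5, 7).

(8, 5, 7)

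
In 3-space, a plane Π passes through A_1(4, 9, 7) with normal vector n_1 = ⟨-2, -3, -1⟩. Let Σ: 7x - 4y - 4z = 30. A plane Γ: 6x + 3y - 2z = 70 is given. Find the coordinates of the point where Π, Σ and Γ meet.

(10, 6, 4)

Π: n_1·r = n_1·A_1 gives -2x - 3y - z = -42.
Solving the 3×3 linear system -2x - 3y - z = -42, 7x - 4y - 4z = 30, 6x + 3y - 2z = 70 (e.g. by elimination or Cramer's rule, determinant = -55) gives (10, 6, 4).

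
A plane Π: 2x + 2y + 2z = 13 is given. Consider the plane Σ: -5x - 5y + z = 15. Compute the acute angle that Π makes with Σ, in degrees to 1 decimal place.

43.3

cos θ = |n₁·n₂| / (|n₁||n₂|) = |-18| / (√12 · √51).
θ = arccos(0.72761) ≈ 43.3°.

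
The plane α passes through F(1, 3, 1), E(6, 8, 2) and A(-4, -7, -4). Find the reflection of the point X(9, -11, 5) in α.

(-3, 5, -15)

FE = (5, 5, 1), FA = (-5, -10, -5); a normal to α is FE × FA = (-15, 20, -25).
Using F: α has equation -15x + 20y - 25z = 20.
λ = (n·X − d)/|n|² = (-480 − 20)/1250 = -2/5.
Reflection = X − 2λn = (9, -11, 5) − (-4/5)·(-15, 20, -25) = (-3, 5, -15).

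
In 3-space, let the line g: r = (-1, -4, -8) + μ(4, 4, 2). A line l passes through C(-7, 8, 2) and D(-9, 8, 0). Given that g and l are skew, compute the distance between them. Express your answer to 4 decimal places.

A direction vector for l is D − C = (-2, 0, -2).
Common perpendicular direction n = (4, 4, 2) × (-2, 0, -2) = (-8, 4, 8).
With w = (-7, 8, 2) − (-1, -4, -8) = (-6, 12, 10), w · n = 176.
Distance = |w · n| / |n| = |176| / √144 ≈ 14.6667.

14.6667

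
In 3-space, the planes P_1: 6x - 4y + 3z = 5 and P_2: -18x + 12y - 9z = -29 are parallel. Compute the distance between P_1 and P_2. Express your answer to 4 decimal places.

0.5975

Rescale P_2 by 1/(-3): 6x - 4y + 3z = 29/3. Then distance = |5 − (29/3)| / √61 ≈ 0.5975.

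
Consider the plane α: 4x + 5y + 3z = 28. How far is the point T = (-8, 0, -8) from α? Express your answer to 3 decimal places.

11.879

n·T − d = (4)·(-8) + (5)·(0) + (3)·(-8) − 28 = -84; |n| = √50.
Distance = |-84| / √50 = 84/√50 ≈ 11.879.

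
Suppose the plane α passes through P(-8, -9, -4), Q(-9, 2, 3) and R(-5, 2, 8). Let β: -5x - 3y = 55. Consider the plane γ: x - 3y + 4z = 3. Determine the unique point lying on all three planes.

(-8, -5, -1)

PQ = (-1, 11, 7), PR = (3, 11, 12); a normal to α is PQ × PR = (55, 33, -44).
Using P: α has equation 55x + 33y - 44z = -561.
Solving the 3×3 linear system 55x + 33y - 44z = -561, -5x - 3y = 55, x - 3y + 4z = 3 (e.g. by elimination or Cramer's rule, determinant = -792) gives (-8, -5, -1).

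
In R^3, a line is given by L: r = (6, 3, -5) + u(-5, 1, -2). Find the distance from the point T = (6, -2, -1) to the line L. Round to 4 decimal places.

5.9470

Taking (6, 3, -5) on L with direction v = (-5, 1, -2): w = T − (6, 3, -5) = (0, -5, 4), and w × v = (6, -20, -25).
Distance = |w × v| / |v| = √1061 / √30 ≈ 5.9470.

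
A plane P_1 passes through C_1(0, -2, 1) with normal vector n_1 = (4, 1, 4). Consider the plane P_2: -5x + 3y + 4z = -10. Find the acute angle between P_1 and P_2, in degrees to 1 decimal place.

P_1: n_1·r = n_1·C_1 gives 4x + y + 4z = 2.
cos θ = |n₁·n₂| / (|n₁||n₂|) = |-1| / (√33 · √50).
θ = arccos(0.02462) ≈ 88.6°.

88.6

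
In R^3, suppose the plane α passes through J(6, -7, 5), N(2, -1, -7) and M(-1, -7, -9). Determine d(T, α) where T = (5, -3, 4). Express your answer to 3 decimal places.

1.571

JN = (-4, 6, -12), JM = (-7, 0, -14); a normal to α is JN × JM = (-84, 28, 42).
Using J: α has equation -84x + 28y + 42z = -490.
n·T − d = (-84)·(5) + (28)·(-3) + (42)·(4) − (-490) = 154; |n| = √9604.
Distance = |154| / √9604 = 154/√9604 ≈ 1.571.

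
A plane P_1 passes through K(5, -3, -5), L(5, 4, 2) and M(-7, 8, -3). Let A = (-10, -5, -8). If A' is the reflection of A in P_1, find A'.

KL = (0, 7, 7), KM = (-12, 11, 2); a normal to P_1 is KL × KM = (-63, -84, 84).
Using K: P_1 has equation -63x - 84y + 84z = -483.
λ = (n·A − d)/|n|² = (378 − (-483))/18081 = 1/21.
Reflection = A − 2λn = (-10, -5, -8) − (2/21)·(-63, -84, 84) = (-4, 3, -16).

(-4, 3, -16)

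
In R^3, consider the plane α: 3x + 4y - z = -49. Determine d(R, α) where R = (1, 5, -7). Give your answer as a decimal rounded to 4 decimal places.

n·R − d = (3)·(1) + (4)·(5) + (-1)·(-7) − (-49) = 79; |n| = √26.
Distance = |79| / √26 = 79/√26 ≈ 15.4932.

15.4932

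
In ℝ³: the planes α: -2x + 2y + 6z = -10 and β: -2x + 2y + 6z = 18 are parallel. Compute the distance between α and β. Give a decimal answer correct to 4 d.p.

4.2212

Same normal n = (-2, 2, 6) with |n| = √44; distance = |-10 − 18| / |n| = 28/√44 ≈ 4.2212.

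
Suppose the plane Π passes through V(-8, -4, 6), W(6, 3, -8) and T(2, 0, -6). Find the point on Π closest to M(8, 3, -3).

(6, 5, -4)

VW = (14, 7, -14), VT = (10, 4, -12); a normal to Π is VW × VT = (-28, 28, -14).
Using V: Π has equation -28x + 28y - 14z = 28.
Foot = M − λn with λ = (n·M − d)/|n|² = (-98 − 28)/1764 = -1/14.
Foot = (8, 3, -3) − (-1/14)·(-28, 28, -14) = (6, 5, -4).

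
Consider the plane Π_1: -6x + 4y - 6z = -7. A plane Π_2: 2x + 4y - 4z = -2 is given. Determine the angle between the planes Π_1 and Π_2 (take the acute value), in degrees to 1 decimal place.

cos θ = |n₁·n₂| / (|n₁||n₂|) = |28| / (√88 · √36).
θ = arccos(0.49747) ≈ 60.2°.

60.2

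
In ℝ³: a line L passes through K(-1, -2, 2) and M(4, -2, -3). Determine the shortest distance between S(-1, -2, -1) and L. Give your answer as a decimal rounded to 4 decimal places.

2.1213

A direction vector for L is M − K = (5, 0, -5).
Taking (-1, -2, 2) on L with direction v = (5, 0, -5): w = S − (-1, -2, 2) = (0, 0, -3), and w × v = (0, -15, 0).
Distance = |w × v| / |v| = √225 / √50 ≈ 2.1213.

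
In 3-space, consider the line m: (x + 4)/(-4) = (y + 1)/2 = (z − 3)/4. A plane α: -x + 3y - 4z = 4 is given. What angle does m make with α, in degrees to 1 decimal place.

m has direction (-4, 2, 4) through (-4, -1, 3).
sin θ = |n·v| / (|n||v|) = |-6| / (√26 · √36) = 0.19612.
θ ≈ 11.3°.

11.3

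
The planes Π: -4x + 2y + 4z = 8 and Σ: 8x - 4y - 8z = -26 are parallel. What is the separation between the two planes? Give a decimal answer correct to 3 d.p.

0.833

Rescale Σ by 1/(-2): -4x + 2y + 4z = 13. Then distance = |8 − 13| / √36 ≈ 0.833.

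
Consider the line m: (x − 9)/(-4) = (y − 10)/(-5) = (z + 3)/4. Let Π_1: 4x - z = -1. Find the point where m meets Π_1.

(1, 0, 5)

m has direction (-4, -5, 4) through (9, 10, -3).
Substitute r = (9, 10, -3) + t(-4, -5, 4) into the plane: 39 + (-20)t = -1, so t = 2.
Intersection: (9, 10, -3) + 2·(-4, -5, 4) = (1, 0, 5).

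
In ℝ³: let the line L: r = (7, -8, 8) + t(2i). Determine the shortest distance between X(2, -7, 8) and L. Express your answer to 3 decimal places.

Taking (7, -8, 8) on L with direction v = (2, 0, 0): w = X − (7, -8, 8) = (-5, 1, 0), and w × v = (0, 0, -2).
Distance = |w × v| / |v| = √4 / √4 ≈ 1.000.

1.000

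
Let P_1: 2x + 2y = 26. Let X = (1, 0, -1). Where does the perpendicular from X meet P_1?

Foot = X − λn with λ = (n·X − d)/|n|² = (2 − 26)/8 = -3.
Foot = (1, 0, -1) − (-3)·(2, 2, 0) = (7, 6, -1).

(7, 6, -1)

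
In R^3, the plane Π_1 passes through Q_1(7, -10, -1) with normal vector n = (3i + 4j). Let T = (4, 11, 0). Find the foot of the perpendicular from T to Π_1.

(-5, -1, 0)

Π_1: n·r = n·Q_1 gives 3x + 4y = -19.
Foot = T − λn with λ = (n·T − d)/|n|² = (56 − (-19))/25 = 3.
Foot = (4, 11, 0) − 3·(3, 4, 0) = (-5, -1, 0).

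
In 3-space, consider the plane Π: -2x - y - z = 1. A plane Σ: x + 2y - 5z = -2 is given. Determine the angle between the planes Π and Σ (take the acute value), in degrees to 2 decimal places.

85.73

cos θ = |n₁·n₂| / (|n₁||n₂|) = |1| / (√6 · √30).
θ = arccos(0.07454) ≈ 85.73°.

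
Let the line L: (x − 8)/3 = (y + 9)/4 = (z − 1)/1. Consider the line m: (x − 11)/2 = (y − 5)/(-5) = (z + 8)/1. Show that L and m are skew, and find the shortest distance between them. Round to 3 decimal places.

L has direction (3, 4, 1) through (8, -9, 1).
m has direction (2, -5, 1) through (11, 5, -8).
Common perpendicular direction n = (3, 4, 1) × (2, -5, 1) = (9, -1, -23).
With w = (11, 5, -8) − (8, -9, 1) = (3, 14, -9), w · n = 220.
Since n ≠ 0 the lines are not parallel, and w · n = 220 ≠ 0 so they do not intersect; hence they are skew.
Distance = |w · n| / |n| = |220| / √611 ≈ 8.900.

8.900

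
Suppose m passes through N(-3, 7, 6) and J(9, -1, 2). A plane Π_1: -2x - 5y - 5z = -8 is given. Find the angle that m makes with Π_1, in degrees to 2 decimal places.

A direction vector for m is J − N = (12, -8, -4).
sin θ = |n·v| / (|n||v|) = |36| / (√54 · √224) = 0.32733.
θ ≈ 19.11°.

19.11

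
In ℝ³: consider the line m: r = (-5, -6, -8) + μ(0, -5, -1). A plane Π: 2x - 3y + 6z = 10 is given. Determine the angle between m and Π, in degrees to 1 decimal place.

14.6

sin θ = |n·v| / (|n||v|) = |9| / (√49 · √26) = 0.25215.
θ ≈ 14.6°.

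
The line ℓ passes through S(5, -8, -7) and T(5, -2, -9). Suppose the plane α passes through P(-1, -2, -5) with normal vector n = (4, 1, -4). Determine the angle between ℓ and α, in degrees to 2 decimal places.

22.66

A direction vector for ℓ is T − S = (0, 6, -2).
α: n·r = n·P gives 4x + y - 4z = 14.
sin θ = |n·v| / (|n||v|) = |14| / (√33 · √40) = 0.38534.
θ ≈ 22.66°.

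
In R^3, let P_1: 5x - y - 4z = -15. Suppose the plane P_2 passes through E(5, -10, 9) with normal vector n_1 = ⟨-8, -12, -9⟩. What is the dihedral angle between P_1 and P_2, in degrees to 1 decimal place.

85.8

P_2: n_1·r = n_1·E gives -8x - 12y - 9z = -1.
cos θ = |n₁·n₂| / (|n₁||n₂|) = |8| / (√42 · √289).
θ = arccos(0.07261) ≈ 85.8°.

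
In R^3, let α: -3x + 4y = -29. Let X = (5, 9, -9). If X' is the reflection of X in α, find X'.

(17, -7, -9)

λ = (n·X − d)/|n|² = (21 − (-29))/25 = 2.
Reflection = X − 2λn = (5, 9, -9) − 4·(-3, 4, 0) = (17, -7, -9).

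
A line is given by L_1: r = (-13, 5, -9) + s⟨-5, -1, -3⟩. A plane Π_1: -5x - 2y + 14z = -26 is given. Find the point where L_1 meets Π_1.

(2, 8, 0)

Substitute r = (-13, 5, -9) + t(-5, -1, -3) into the plane: -71 + (-15)t = -26, so t = -3.
Intersection: (-13, 5, -9) + (-3)·(-5, -1, -3) = (2, 8, 0).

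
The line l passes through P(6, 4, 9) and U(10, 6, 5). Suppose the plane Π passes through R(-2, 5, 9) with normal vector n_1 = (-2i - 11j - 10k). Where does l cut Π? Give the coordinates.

(8, 5, 7)

A direction vector for l is U − P = (4, 2, -4).
Π: n_1·r = n_1·R gives -2x - 11y - 10z = -141.
Substitute r = (6, 4, 9) + t(4, 2, -4) into the plane: -146 + 10t = -141, so t = 1/2.
Intersection: (6, 4, 9) + (1/2)·(4, 2, -4) = (8, 5, 7).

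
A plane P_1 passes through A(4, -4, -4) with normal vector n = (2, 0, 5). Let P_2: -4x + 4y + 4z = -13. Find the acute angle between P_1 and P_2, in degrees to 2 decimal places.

71.24

P_1: n·r = n·A gives 2x + 5z = -12.
cos θ = |n₁·n₂| / (|n₁||n₂|) = |12| / (√29 · √48).
θ = arccos(0.32163) ≈ 71.24°.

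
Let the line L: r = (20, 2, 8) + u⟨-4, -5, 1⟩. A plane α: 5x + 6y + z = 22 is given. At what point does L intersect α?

(12, -8, 10)

Substitute r = (20, 2, 8) + t(-4, -5, 1) into the plane: 120 + (-49)t = 22, so t = 2.
Intersection: (20, 2, 8) + 2·(-4, -5, 1) = (12, -8, 10).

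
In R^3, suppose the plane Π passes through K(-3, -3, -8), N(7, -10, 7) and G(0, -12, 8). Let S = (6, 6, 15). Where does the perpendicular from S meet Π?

(9, -9, 6)

KN = (10, -7, 15), KG = (3, -9, 16); a normal to Π is KN × KG = (23, -115, -69).
Using K: Π has equation 23x - 115y - 69z = 828.
Foot = S − λn with λ = (n·S − d)/|n|² = (-1587 − 828)/18515 = -3/23.
Foot = (6, 6, 15) − (-3/23)·(23, -115, -69) = (9, -9, 6).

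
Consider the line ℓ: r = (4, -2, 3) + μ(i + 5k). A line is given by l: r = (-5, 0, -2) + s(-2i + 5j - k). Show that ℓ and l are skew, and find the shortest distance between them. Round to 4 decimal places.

6.7315

Common perpendicular direction n = (1, 0, 5) × (-2, 5, -1) = (-25, -9, 5).
With w = (-5, 0, -2) − (4, -2, 3) = (-9, 2, -5), w · n = 182.
Since n ≠ 0 the lines are not parallel, and w · n = 182 ≠ 0 so they do not intersect; hence they are skew.
Distance = |w · n| / |n| = |182| / √731 ≈ 6.7315.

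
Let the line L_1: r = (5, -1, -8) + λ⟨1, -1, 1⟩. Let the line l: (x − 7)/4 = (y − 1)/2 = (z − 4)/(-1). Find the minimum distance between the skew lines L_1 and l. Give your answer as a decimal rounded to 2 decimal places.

l has direction (4, 2, -1) through (7, 1, 4).
Common perpendicular direction n = (1, -1, 1) × (4, 2, -1) = (-1, 5, 6).
With w = (7, 1, 4) − (5, -1, -8) = (2, 2, 12), w · n = 80.
Distance = |w · n| / |n| = |80| / √62 ≈ 10.16.

10.16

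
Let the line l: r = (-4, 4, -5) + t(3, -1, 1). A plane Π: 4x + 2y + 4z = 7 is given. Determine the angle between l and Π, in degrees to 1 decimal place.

sin θ = |n·v| / (|n||v|) = |14| / (√36 · √11) = 0.70353.
θ ≈ 44.7°.

44.7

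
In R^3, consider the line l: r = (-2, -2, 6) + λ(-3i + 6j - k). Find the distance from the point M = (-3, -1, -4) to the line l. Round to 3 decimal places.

9.703

Taking (-2, -2, 6) on l with direction v = (-3, 6, -1): w = M − (-2, -2, 6) = (-1, 1, -10), and w × v = (59, 29, -3).
Distance = |w × v| / |v| = √4331 / √46 ≈ 9.703.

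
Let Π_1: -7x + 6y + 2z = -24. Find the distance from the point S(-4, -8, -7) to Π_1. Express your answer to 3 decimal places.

n·S − d = (-7)·(-4) + (6)·(-8) + (2)·(-7) − (-24) = -10; |n| = √89.
Distance = |-10| / √89 = 10/√89 ≈ 1.060.

1.060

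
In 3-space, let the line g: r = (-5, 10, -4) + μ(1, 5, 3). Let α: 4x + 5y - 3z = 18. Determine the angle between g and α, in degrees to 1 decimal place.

sin θ = |n·v| / (|n||v|) = |20| / (√50 · √35) = 0.47809.
θ ≈ 28.6°.

28.6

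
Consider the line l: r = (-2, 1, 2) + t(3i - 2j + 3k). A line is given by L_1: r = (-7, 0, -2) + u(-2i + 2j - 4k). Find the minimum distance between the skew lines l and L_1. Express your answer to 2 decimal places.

Common perpendicular direction n = (3, -2, 3) × (-2, 2, -4) = (2, 6, 2).
With w = (-7, 0, -2) − (-2, 1, 2) = (-5, -1, -4), w · n = -24.
Distance = |w · n| / |n| = |-24| / √44 ≈ 3.62.

3.62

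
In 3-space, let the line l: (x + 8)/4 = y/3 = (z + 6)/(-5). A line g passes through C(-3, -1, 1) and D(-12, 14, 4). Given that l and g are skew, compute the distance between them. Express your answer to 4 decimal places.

7.9454

l has direction (4, 3, -5) through (-8, 0, -6).
A direction vector for g is D − C = (-9, 15, 3).
Common perpendicular direction n = (4, 3, -5) × (-9, 15, 3) = (84, 33, 87).
With w = (-3, -1, 1) − (-8, 0, -6) = (5, -1, 7), w · n = 996.
Distance = |w · n| / |n| = |996| / √15714 ≈ 7.9454.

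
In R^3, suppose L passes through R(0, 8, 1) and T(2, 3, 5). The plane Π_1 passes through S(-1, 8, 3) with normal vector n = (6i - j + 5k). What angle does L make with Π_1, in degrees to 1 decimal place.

A direction vector for L is T − R = (2, -5, 4).
Π_1: n·r = n·S gives 6x - y + 5z = 1.
sin θ = |n·v| / (|n||v|) = |37| / (√62 · √45) = 0.70049.
θ ≈ 44.5°.

44.5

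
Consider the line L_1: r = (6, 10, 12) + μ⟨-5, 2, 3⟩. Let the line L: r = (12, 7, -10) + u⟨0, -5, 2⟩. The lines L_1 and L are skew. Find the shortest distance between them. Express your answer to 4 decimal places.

Common perpendicular direction n = (-5, 2, 3) × (0, -5, 2) = (19, 10, 25).
With w = (12, 7, -10) − (6, 10, 12) = (6, -3, -22), w · n = -466.
Distance = |w · n| / |n| = |-466| / √1086 ≈ 14.1407.

14.1407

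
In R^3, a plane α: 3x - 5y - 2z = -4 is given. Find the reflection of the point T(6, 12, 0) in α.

(12, 2, -4)

λ = (n·T − d)/|n|² = (-42 − (-4))/38 = -1.
Reflection = T − 2λn = (6, 12, 0) − (-2)·(3, -5, -2) = (12, 2, -4).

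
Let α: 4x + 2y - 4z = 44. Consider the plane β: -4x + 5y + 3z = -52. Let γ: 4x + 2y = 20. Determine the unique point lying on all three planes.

(6, -2, -6)

Solving the 3×3 linear system 4x + 2y - 4z = 44, -4x + 5y + 3z = -52, 4x + 2y = 20 (e.g. by elimination or Cramer's rule, determinant = 112) gives (6, -2, -6).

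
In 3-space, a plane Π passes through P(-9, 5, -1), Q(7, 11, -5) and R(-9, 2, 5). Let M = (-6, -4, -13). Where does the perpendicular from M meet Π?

(-9, 8, -7)

PQ = (16, 6, -4), PR = (0, -3, 6); a normal to Π is PQ × PR = (24, -96, -48).
Using P: Π has equation 24x - 96y - 48z = -648.
Foot = M − λn with λ = (n·M − d)/|n|² = (864 − (-648))/12096 = 1/8.
Foot = (-6, -4, -13) − (1/8)·(24, -96, -48) = (-9, 8, -7).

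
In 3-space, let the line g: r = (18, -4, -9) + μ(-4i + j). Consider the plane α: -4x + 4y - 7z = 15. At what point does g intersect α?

Substitute r = (18, -4, -9) + t(-4, 1, 0) into the plane: -25 + 20t = 15, so t = 2.
Intersection: (18, -4, -9) + 2·(-4, 1, 0) = (10, -2, -9).

(10, -2, -9)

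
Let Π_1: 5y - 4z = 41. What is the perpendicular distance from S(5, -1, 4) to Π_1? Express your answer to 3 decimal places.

n·S − d = (0)·(5) + (5)·(-1) + (-4)·(4) − 41 = -62; |n| = √41.
Distance = |-62| / √41 = 62/√41 ≈ 9.683.

9.683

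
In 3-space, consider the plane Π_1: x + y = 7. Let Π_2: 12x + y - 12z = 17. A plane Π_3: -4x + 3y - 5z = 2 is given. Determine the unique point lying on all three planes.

(2, 5, 1)

Solving the 3×3 linear system x + y = 7, 12x + y - 12z = 17, -4x + 3y - 5z = 2 (e.g. by elimination or Cramer's rule, determinant = 139) gives (2, 5, 1).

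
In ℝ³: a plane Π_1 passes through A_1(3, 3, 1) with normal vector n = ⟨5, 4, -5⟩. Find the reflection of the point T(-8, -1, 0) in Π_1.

Π_1: n·r = n·A_1 gives 5x + 4y - 5z = 22.
λ = (n·T − d)/|n|² = (-44 − 22)/66 = -1.
Reflection = T − 2λn = (-8, -1, 0) − (-2)·(5, 4, -5) = (2, 7, -10).

(2, 7, -10)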